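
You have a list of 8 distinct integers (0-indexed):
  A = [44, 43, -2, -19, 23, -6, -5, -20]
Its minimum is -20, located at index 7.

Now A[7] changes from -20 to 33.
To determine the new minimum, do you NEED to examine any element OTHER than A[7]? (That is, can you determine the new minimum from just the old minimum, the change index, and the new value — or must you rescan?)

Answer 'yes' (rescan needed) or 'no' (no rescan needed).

Answer: yes

Derivation:
Old min = -20 at index 7
Change at index 7: -20 -> 33
Index 7 WAS the min and new value 33 > old min -20. Must rescan other elements to find the new min.
Needs rescan: yes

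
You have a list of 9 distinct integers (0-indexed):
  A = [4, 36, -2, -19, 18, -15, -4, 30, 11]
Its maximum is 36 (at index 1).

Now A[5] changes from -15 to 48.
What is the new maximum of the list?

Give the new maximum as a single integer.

Answer: 48

Derivation:
Old max = 36 (at index 1)
Change: A[5] -15 -> 48
Changed element was NOT the old max.
  New max = max(old_max, new_val) = max(36, 48) = 48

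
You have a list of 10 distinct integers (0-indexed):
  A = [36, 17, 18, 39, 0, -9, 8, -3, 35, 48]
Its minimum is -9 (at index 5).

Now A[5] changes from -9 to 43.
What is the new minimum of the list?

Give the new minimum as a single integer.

Answer: -3

Derivation:
Old min = -9 (at index 5)
Change: A[5] -9 -> 43
Changed element WAS the min. Need to check: is 43 still <= all others?
  Min of remaining elements: -3
  New min = min(43, -3) = -3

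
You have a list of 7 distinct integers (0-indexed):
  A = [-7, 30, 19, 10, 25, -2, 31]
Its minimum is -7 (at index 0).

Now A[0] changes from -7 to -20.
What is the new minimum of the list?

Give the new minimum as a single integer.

Old min = -7 (at index 0)
Change: A[0] -7 -> -20
Changed element WAS the min. Need to check: is -20 still <= all others?
  Min of remaining elements: -2
  New min = min(-20, -2) = -20

Answer: -20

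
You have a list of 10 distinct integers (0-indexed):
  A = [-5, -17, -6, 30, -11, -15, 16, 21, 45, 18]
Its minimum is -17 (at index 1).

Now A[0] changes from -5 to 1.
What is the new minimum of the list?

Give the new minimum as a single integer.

Answer: -17

Derivation:
Old min = -17 (at index 1)
Change: A[0] -5 -> 1
Changed element was NOT the old min.
  New min = min(old_min, new_val) = min(-17, 1) = -17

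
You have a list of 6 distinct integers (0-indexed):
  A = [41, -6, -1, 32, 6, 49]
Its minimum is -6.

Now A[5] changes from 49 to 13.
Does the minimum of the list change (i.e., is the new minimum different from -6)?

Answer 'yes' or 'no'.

Answer: no

Derivation:
Old min = -6
Change: A[5] 49 -> 13
Changed element was NOT the min; min changes only if 13 < -6.
New min = -6; changed? no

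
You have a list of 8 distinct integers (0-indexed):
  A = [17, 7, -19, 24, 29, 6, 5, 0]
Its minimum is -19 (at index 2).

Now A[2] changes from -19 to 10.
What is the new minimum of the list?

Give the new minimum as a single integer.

Old min = -19 (at index 2)
Change: A[2] -19 -> 10
Changed element WAS the min. Need to check: is 10 still <= all others?
  Min of remaining elements: 0
  New min = min(10, 0) = 0

Answer: 0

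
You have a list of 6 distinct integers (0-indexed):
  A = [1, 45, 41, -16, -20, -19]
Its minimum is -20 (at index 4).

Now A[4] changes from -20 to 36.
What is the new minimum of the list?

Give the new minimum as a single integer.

Answer: -19

Derivation:
Old min = -20 (at index 4)
Change: A[4] -20 -> 36
Changed element WAS the min. Need to check: is 36 still <= all others?
  Min of remaining elements: -19
  New min = min(36, -19) = -19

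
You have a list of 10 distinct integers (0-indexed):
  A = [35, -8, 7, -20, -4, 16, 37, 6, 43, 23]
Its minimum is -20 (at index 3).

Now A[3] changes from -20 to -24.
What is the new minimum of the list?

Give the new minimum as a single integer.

Answer: -24

Derivation:
Old min = -20 (at index 3)
Change: A[3] -20 -> -24
Changed element WAS the min. Need to check: is -24 still <= all others?
  Min of remaining elements: -8
  New min = min(-24, -8) = -24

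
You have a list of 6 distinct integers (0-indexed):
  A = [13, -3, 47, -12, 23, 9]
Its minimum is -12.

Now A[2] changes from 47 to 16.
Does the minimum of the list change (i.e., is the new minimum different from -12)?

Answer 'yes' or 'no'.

Answer: no

Derivation:
Old min = -12
Change: A[2] 47 -> 16
Changed element was NOT the min; min changes only if 16 < -12.
New min = -12; changed? no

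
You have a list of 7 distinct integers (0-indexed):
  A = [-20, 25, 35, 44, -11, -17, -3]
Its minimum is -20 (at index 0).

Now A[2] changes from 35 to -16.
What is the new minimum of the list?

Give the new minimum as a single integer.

Answer: -20

Derivation:
Old min = -20 (at index 0)
Change: A[2] 35 -> -16
Changed element was NOT the old min.
  New min = min(old_min, new_val) = min(-20, -16) = -20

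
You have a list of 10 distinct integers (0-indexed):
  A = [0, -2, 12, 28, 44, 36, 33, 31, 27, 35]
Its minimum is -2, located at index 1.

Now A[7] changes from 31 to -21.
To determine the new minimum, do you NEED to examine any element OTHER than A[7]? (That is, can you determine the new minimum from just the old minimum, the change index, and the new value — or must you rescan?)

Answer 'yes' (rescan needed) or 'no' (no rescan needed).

Old min = -2 at index 1
Change at index 7: 31 -> -21
Index 7 was NOT the min. New min = min(-2, -21). No rescan of other elements needed.
Needs rescan: no

Answer: no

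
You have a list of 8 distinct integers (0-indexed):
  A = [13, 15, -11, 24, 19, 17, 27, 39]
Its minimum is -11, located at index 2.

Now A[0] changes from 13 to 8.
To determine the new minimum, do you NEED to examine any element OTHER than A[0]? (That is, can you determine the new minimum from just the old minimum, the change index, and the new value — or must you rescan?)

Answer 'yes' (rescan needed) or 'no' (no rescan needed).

Old min = -11 at index 2
Change at index 0: 13 -> 8
Index 0 was NOT the min. New min = min(-11, 8). No rescan of other elements needed.
Needs rescan: no

Answer: no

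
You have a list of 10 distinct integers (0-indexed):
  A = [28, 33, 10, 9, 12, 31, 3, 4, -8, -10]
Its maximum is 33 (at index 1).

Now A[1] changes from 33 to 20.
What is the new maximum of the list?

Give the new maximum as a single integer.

Answer: 31

Derivation:
Old max = 33 (at index 1)
Change: A[1] 33 -> 20
Changed element WAS the max -> may need rescan.
  Max of remaining elements: 31
  New max = max(20, 31) = 31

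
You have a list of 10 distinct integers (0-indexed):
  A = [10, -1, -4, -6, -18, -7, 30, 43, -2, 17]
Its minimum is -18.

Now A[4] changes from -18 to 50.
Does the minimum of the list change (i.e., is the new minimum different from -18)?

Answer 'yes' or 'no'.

Old min = -18
Change: A[4] -18 -> 50
Changed element was the min; new min must be rechecked.
New min = -7; changed? yes

Answer: yes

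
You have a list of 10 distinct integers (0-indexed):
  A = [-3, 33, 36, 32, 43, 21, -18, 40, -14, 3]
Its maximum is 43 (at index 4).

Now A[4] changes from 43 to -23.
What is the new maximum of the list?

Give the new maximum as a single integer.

Answer: 40

Derivation:
Old max = 43 (at index 4)
Change: A[4] 43 -> -23
Changed element WAS the max -> may need rescan.
  Max of remaining elements: 40
  New max = max(-23, 40) = 40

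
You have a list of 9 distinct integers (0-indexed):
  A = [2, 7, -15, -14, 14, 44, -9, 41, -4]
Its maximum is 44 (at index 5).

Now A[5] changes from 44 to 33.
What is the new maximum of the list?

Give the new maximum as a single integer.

Old max = 44 (at index 5)
Change: A[5] 44 -> 33
Changed element WAS the max -> may need rescan.
  Max of remaining elements: 41
  New max = max(33, 41) = 41

Answer: 41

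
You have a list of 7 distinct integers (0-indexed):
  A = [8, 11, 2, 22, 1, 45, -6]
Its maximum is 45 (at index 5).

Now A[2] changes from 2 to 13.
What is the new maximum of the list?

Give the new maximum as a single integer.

Old max = 45 (at index 5)
Change: A[2] 2 -> 13
Changed element was NOT the old max.
  New max = max(old_max, new_val) = max(45, 13) = 45

Answer: 45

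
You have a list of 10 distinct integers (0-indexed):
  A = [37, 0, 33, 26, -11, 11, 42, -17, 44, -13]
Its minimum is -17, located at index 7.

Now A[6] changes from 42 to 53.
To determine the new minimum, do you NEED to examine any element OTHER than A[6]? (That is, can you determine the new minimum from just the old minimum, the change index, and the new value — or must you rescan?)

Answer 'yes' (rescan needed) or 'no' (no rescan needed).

Answer: no

Derivation:
Old min = -17 at index 7
Change at index 6: 42 -> 53
Index 6 was NOT the min. New min = min(-17, 53). No rescan of other elements needed.
Needs rescan: no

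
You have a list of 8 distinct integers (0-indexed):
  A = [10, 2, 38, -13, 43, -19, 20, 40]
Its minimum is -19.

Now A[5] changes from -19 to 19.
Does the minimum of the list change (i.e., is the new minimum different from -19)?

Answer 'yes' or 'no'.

Answer: yes

Derivation:
Old min = -19
Change: A[5] -19 -> 19
Changed element was the min; new min must be rechecked.
New min = -13; changed? yes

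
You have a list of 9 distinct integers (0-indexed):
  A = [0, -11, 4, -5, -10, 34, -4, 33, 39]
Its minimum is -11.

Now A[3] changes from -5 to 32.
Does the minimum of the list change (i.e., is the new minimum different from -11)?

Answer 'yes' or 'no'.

Answer: no

Derivation:
Old min = -11
Change: A[3] -5 -> 32
Changed element was NOT the min; min changes only if 32 < -11.
New min = -11; changed? no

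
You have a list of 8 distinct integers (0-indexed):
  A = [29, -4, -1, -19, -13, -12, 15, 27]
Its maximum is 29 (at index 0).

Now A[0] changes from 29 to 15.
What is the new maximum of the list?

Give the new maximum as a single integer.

Answer: 27

Derivation:
Old max = 29 (at index 0)
Change: A[0] 29 -> 15
Changed element WAS the max -> may need rescan.
  Max of remaining elements: 27
  New max = max(15, 27) = 27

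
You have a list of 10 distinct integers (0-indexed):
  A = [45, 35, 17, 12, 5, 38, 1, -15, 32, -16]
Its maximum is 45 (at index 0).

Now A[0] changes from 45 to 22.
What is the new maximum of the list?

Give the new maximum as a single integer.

Old max = 45 (at index 0)
Change: A[0] 45 -> 22
Changed element WAS the max -> may need rescan.
  Max of remaining elements: 38
  New max = max(22, 38) = 38

Answer: 38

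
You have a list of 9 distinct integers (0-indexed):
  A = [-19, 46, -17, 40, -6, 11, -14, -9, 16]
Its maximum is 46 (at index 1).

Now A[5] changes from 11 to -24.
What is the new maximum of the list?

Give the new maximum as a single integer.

Answer: 46

Derivation:
Old max = 46 (at index 1)
Change: A[5] 11 -> -24
Changed element was NOT the old max.
  New max = max(old_max, new_val) = max(46, -24) = 46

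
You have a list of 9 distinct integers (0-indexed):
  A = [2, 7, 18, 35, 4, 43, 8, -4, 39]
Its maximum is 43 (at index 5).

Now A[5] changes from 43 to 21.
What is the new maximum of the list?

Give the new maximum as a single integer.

Old max = 43 (at index 5)
Change: A[5] 43 -> 21
Changed element WAS the max -> may need rescan.
  Max of remaining elements: 39
  New max = max(21, 39) = 39

Answer: 39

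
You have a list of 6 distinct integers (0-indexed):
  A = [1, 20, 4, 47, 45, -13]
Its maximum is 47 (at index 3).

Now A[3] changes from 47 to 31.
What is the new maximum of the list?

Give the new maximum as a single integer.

Old max = 47 (at index 3)
Change: A[3] 47 -> 31
Changed element WAS the max -> may need rescan.
  Max of remaining elements: 45
  New max = max(31, 45) = 45

Answer: 45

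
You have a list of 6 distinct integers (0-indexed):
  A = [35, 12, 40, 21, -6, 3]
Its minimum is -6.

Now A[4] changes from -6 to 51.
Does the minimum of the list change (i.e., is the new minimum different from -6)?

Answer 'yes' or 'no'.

Old min = -6
Change: A[4] -6 -> 51
Changed element was the min; new min must be rechecked.
New min = 3; changed? yes

Answer: yes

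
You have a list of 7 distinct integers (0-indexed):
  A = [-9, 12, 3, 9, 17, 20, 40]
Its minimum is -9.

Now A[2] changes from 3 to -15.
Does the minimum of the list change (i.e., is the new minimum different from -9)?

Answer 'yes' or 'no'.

Answer: yes

Derivation:
Old min = -9
Change: A[2] 3 -> -15
Changed element was NOT the min; min changes only if -15 < -9.
New min = -15; changed? yes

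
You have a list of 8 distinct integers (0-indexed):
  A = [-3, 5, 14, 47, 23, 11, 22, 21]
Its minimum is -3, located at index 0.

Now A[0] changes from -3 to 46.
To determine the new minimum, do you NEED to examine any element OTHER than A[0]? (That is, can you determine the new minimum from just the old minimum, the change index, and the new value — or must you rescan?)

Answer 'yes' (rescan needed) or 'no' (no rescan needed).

Answer: yes

Derivation:
Old min = -3 at index 0
Change at index 0: -3 -> 46
Index 0 WAS the min and new value 46 > old min -3. Must rescan other elements to find the new min.
Needs rescan: yes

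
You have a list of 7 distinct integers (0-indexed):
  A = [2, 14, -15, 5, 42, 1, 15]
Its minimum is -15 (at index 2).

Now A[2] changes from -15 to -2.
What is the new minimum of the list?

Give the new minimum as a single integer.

Old min = -15 (at index 2)
Change: A[2] -15 -> -2
Changed element WAS the min. Need to check: is -2 still <= all others?
  Min of remaining elements: 1
  New min = min(-2, 1) = -2

Answer: -2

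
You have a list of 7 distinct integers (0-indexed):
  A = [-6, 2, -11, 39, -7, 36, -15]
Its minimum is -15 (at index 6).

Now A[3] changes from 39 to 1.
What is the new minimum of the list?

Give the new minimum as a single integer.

Old min = -15 (at index 6)
Change: A[3] 39 -> 1
Changed element was NOT the old min.
  New min = min(old_min, new_val) = min(-15, 1) = -15

Answer: -15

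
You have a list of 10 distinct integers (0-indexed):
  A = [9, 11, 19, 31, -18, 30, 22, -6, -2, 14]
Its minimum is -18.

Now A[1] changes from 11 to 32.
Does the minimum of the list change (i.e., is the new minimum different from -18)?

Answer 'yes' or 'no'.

Answer: no

Derivation:
Old min = -18
Change: A[1] 11 -> 32
Changed element was NOT the min; min changes only if 32 < -18.
New min = -18; changed? no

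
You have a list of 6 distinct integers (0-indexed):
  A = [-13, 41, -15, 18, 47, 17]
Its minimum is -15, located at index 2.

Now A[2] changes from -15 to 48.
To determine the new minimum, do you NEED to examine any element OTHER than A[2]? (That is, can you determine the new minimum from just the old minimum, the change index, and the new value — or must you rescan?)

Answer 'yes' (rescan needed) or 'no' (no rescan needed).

Answer: yes

Derivation:
Old min = -15 at index 2
Change at index 2: -15 -> 48
Index 2 WAS the min and new value 48 > old min -15. Must rescan other elements to find the new min.
Needs rescan: yes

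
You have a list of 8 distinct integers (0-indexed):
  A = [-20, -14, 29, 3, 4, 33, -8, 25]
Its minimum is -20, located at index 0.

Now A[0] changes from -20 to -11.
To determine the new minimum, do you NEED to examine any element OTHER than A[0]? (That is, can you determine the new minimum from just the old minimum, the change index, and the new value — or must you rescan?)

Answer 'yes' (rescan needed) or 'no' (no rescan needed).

Answer: yes

Derivation:
Old min = -20 at index 0
Change at index 0: -20 -> -11
Index 0 WAS the min and new value -11 > old min -20. Must rescan other elements to find the new min.
Needs rescan: yes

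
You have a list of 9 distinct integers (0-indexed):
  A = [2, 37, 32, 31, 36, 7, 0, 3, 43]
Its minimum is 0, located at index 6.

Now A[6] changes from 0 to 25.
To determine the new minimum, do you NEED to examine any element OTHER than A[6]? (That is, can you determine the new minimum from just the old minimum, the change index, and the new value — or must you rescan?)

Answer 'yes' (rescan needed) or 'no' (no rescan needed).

Answer: yes

Derivation:
Old min = 0 at index 6
Change at index 6: 0 -> 25
Index 6 WAS the min and new value 25 > old min 0. Must rescan other elements to find the new min.
Needs rescan: yes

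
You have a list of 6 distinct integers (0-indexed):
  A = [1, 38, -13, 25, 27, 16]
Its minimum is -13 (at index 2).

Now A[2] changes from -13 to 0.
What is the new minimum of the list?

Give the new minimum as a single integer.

Old min = -13 (at index 2)
Change: A[2] -13 -> 0
Changed element WAS the min. Need to check: is 0 still <= all others?
  Min of remaining elements: 1
  New min = min(0, 1) = 0

Answer: 0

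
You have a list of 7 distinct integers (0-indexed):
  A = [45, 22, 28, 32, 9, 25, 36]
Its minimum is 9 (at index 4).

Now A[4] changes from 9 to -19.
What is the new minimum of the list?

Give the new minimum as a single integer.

Old min = 9 (at index 4)
Change: A[4] 9 -> -19
Changed element WAS the min. Need to check: is -19 still <= all others?
  Min of remaining elements: 22
  New min = min(-19, 22) = -19

Answer: -19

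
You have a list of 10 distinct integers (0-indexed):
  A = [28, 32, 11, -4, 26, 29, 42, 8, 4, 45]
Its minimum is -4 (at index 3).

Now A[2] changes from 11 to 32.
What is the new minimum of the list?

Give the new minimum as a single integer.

Answer: -4

Derivation:
Old min = -4 (at index 3)
Change: A[2] 11 -> 32
Changed element was NOT the old min.
  New min = min(old_min, new_val) = min(-4, 32) = -4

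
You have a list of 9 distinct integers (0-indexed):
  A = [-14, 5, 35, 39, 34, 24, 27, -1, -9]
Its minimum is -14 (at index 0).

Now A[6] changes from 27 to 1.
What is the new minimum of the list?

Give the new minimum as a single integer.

Old min = -14 (at index 0)
Change: A[6] 27 -> 1
Changed element was NOT the old min.
  New min = min(old_min, new_val) = min(-14, 1) = -14

Answer: -14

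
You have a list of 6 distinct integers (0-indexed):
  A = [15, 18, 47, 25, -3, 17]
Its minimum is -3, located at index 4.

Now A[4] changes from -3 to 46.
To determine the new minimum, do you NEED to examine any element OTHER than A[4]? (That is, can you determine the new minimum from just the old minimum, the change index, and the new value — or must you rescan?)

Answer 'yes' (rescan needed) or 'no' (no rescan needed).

Answer: yes

Derivation:
Old min = -3 at index 4
Change at index 4: -3 -> 46
Index 4 WAS the min and new value 46 > old min -3. Must rescan other elements to find the new min.
Needs rescan: yes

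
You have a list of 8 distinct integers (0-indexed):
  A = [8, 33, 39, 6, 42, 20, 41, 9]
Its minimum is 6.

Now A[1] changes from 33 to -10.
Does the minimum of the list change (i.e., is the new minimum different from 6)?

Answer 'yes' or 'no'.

Answer: yes

Derivation:
Old min = 6
Change: A[1] 33 -> -10
Changed element was NOT the min; min changes only if -10 < 6.
New min = -10; changed? yes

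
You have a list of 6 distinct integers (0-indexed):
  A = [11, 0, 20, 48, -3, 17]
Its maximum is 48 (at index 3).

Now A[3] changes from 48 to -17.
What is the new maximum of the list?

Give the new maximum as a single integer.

Answer: 20

Derivation:
Old max = 48 (at index 3)
Change: A[3] 48 -> -17
Changed element WAS the max -> may need rescan.
  Max of remaining elements: 20
  New max = max(-17, 20) = 20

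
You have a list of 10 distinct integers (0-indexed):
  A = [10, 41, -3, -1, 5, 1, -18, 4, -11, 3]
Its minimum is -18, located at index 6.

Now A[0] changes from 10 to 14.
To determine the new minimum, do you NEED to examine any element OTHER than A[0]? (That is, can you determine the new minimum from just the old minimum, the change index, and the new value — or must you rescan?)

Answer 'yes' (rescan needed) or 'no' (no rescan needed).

Old min = -18 at index 6
Change at index 0: 10 -> 14
Index 0 was NOT the min. New min = min(-18, 14). No rescan of other elements needed.
Needs rescan: no

Answer: no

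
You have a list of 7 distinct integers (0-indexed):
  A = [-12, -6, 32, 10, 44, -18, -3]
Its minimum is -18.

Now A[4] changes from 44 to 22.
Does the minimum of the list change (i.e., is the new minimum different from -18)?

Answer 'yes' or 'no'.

Answer: no

Derivation:
Old min = -18
Change: A[4] 44 -> 22
Changed element was NOT the min; min changes only if 22 < -18.
New min = -18; changed? no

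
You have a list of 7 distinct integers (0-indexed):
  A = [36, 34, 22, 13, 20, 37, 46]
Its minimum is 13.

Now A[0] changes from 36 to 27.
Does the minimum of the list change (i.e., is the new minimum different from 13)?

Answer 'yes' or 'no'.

Old min = 13
Change: A[0] 36 -> 27
Changed element was NOT the min; min changes only if 27 < 13.
New min = 13; changed? no

Answer: no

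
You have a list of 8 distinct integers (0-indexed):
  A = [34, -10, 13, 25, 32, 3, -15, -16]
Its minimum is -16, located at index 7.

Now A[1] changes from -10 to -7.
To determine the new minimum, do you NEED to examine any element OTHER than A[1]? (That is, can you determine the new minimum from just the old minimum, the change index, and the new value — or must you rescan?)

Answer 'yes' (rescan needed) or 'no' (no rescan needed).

Answer: no

Derivation:
Old min = -16 at index 7
Change at index 1: -10 -> -7
Index 1 was NOT the min. New min = min(-16, -7). No rescan of other elements needed.
Needs rescan: no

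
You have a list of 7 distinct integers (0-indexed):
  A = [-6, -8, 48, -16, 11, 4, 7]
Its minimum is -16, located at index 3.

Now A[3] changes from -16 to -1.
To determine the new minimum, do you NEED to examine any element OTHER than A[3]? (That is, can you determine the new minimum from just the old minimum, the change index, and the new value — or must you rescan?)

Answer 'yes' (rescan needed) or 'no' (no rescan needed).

Old min = -16 at index 3
Change at index 3: -16 -> -1
Index 3 WAS the min and new value -1 > old min -16. Must rescan other elements to find the new min.
Needs rescan: yes

Answer: yes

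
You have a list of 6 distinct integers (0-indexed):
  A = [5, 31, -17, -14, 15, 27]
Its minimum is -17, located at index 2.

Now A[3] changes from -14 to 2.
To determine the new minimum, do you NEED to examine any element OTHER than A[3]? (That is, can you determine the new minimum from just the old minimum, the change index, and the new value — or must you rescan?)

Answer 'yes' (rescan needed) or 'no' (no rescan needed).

Answer: no

Derivation:
Old min = -17 at index 2
Change at index 3: -14 -> 2
Index 3 was NOT the min. New min = min(-17, 2). No rescan of other elements needed.
Needs rescan: no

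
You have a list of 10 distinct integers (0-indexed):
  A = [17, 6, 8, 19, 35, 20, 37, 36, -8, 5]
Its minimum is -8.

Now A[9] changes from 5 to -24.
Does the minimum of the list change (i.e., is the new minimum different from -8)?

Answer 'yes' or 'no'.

Answer: yes

Derivation:
Old min = -8
Change: A[9] 5 -> -24
Changed element was NOT the min; min changes only if -24 < -8.
New min = -24; changed? yes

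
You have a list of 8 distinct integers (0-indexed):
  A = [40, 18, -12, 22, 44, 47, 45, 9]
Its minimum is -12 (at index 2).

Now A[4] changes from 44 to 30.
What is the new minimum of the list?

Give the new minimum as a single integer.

Answer: -12

Derivation:
Old min = -12 (at index 2)
Change: A[4] 44 -> 30
Changed element was NOT the old min.
  New min = min(old_min, new_val) = min(-12, 30) = -12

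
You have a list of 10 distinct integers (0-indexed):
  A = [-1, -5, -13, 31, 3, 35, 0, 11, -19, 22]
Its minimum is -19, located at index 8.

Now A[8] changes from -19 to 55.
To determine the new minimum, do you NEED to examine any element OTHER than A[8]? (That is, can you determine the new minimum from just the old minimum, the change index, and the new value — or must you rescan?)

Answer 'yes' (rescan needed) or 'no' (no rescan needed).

Answer: yes

Derivation:
Old min = -19 at index 8
Change at index 8: -19 -> 55
Index 8 WAS the min and new value 55 > old min -19. Must rescan other elements to find the new min.
Needs rescan: yes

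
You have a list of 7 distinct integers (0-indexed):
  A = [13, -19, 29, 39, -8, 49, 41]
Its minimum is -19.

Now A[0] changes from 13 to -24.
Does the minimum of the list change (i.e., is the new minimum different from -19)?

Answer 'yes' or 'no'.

Answer: yes

Derivation:
Old min = -19
Change: A[0] 13 -> -24
Changed element was NOT the min; min changes only if -24 < -19.
New min = -24; changed? yes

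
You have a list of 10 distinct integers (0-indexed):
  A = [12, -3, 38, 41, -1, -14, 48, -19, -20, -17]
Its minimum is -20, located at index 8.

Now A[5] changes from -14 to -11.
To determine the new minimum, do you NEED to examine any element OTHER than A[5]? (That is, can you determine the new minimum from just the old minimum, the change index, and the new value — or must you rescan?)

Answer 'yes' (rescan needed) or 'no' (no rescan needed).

Answer: no

Derivation:
Old min = -20 at index 8
Change at index 5: -14 -> -11
Index 5 was NOT the min. New min = min(-20, -11). No rescan of other elements needed.
Needs rescan: no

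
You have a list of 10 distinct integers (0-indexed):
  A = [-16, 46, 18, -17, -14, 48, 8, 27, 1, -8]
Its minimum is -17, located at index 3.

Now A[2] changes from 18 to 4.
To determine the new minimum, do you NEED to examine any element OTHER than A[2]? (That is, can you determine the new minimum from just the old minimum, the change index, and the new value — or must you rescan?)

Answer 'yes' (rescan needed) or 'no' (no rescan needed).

Old min = -17 at index 3
Change at index 2: 18 -> 4
Index 2 was NOT the min. New min = min(-17, 4). No rescan of other elements needed.
Needs rescan: no

Answer: no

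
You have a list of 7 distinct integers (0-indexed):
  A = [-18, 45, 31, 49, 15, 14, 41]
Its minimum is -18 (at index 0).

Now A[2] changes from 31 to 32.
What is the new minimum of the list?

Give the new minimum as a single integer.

Answer: -18

Derivation:
Old min = -18 (at index 0)
Change: A[2] 31 -> 32
Changed element was NOT the old min.
  New min = min(old_min, new_val) = min(-18, 32) = -18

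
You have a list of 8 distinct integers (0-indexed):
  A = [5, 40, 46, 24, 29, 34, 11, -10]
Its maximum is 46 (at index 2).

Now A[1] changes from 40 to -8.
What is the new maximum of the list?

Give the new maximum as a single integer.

Answer: 46

Derivation:
Old max = 46 (at index 2)
Change: A[1] 40 -> -8
Changed element was NOT the old max.
  New max = max(old_max, new_val) = max(46, -8) = 46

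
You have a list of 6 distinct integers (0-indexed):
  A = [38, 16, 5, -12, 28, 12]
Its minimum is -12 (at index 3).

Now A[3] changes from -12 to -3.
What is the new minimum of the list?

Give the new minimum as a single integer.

Answer: -3

Derivation:
Old min = -12 (at index 3)
Change: A[3] -12 -> -3
Changed element WAS the min. Need to check: is -3 still <= all others?
  Min of remaining elements: 5
  New min = min(-3, 5) = -3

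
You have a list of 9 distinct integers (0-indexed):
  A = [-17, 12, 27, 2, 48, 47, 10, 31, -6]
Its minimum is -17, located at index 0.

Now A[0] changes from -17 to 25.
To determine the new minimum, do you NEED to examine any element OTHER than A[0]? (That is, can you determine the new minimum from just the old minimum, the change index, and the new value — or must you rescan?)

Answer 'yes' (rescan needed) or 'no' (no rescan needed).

Answer: yes

Derivation:
Old min = -17 at index 0
Change at index 0: -17 -> 25
Index 0 WAS the min and new value 25 > old min -17. Must rescan other elements to find the new min.
Needs rescan: yes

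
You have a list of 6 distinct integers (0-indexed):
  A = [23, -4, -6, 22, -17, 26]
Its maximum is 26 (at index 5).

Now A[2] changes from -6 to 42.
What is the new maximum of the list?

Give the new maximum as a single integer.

Old max = 26 (at index 5)
Change: A[2] -6 -> 42
Changed element was NOT the old max.
  New max = max(old_max, new_val) = max(26, 42) = 42

Answer: 42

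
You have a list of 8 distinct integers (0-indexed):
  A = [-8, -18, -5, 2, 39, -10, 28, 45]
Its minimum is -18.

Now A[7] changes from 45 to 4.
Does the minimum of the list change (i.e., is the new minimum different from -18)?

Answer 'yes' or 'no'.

Answer: no

Derivation:
Old min = -18
Change: A[7] 45 -> 4
Changed element was NOT the min; min changes only if 4 < -18.
New min = -18; changed? no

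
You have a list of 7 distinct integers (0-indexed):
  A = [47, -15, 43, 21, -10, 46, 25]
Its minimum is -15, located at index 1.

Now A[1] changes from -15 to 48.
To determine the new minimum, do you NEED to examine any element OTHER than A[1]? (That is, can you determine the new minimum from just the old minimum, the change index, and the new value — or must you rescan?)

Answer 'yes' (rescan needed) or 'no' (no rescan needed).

Old min = -15 at index 1
Change at index 1: -15 -> 48
Index 1 WAS the min and new value 48 > old min -15. Must rescan other elements to find the new min.
Needs rescan: yes

Answer: yes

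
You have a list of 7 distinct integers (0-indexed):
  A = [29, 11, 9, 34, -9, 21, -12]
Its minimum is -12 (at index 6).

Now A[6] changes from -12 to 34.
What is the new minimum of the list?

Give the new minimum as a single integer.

Answer: -9

Derivation:
Old min = -12 (at index 6)
Change: A[6] -12 -> 34
Changed element WAS the min. Need to check: is 34 still <= all others?
  Min of remaining elements: -9
  New min = min(34, -9) = -9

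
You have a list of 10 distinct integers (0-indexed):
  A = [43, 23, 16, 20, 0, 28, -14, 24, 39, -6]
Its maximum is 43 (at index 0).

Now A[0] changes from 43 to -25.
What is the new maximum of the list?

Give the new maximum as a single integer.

Answer: 39

Derivation:
Old max = 43 (at index 0)
Change: A[0] 43 -> -25
Changed element WAS the max -> may need rescan.
  Max of remaining elements: 39
  New max = max(-25, 39) = 39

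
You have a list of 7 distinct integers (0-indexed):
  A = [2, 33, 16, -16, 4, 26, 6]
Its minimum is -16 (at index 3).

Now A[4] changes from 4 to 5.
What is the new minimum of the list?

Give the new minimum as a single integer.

Old min = -16 (at index 3)
Change: A[4] 4 -> 5
Changed element was NOT the old min.
  New min = min(old_min, new_val) = min(-16, 5) = -16

Answer: -16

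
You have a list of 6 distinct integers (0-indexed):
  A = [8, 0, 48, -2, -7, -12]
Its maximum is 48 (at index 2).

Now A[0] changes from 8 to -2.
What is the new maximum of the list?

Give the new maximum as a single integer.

Answer: 48

Derivation:
Old max = 48 (at index 2)
Change: A[0] 8 -> -2
Changed element was NOT the old max.
  New max = max(old_max, new_val) = max(48, -2) = 48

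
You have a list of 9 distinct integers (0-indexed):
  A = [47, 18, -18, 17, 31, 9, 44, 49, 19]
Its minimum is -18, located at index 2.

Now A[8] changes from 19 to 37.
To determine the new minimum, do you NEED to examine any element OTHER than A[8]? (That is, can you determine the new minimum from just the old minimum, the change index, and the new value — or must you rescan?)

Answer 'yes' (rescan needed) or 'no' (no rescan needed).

Answer: no

Derivation:
Old min = -18 at index 2
Change at index 8: 19 -> 37
Index 8 was NOT the min. New min = min(-18, 37). No rescan of other elements needed.
Needs rescan: no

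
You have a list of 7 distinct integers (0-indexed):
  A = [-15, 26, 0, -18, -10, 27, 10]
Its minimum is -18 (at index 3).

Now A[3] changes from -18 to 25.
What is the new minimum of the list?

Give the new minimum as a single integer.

Old min = -18 (at index 3)
Change: A[3] -18 -> 25
Changed element WAS the min. Need to check: is 25 still <= all others?
  Min of remaining elements: -15
  New min = min(25, -15) = -15

Answer: -15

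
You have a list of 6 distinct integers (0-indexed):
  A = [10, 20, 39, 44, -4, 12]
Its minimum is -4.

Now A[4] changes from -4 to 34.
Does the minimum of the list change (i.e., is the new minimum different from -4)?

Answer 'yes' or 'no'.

Old min = -4
Change: A[4] -4 -> 34
Changed element was the min; new min must be rechecked.
New min = 10; changed? yes

Answer: yes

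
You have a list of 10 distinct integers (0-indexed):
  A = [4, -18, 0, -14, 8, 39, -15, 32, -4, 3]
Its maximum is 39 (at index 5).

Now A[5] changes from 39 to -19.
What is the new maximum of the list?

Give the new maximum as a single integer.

Old max = 39 (at index 5)
Change: A[5] 39 -> -19
Changed element WAS the max -> may need rescan.
  Max of remaining elements: 32
  New max = max(-19, 32) = 32

Answer: 32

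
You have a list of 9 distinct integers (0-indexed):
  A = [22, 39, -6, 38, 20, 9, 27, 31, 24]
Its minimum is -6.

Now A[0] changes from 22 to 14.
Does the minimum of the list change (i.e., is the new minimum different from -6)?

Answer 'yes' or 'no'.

Answer: no

Derivation:
Old min = -6
Change: A[0] 22 -> 14
Changed element was NOT the min; min changes only if 14 < -6.
New min = -6; changed? no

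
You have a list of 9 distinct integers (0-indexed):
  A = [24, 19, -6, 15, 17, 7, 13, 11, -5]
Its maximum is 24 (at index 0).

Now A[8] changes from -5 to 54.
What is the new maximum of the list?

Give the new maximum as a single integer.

Old max = 24 (at index 0)
Change: A[8] -5 -> 54
Changed element was NOT the old max.
  New max = max(old_max, new_val) = max(24, 54) = 54

Answer: 54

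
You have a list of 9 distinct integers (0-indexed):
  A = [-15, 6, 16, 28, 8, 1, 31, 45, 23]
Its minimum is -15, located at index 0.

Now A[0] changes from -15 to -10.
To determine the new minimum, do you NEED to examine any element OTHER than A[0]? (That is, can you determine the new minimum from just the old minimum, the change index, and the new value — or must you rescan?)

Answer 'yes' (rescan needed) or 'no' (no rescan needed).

Old min = -15 at index 0
Change at index 0: -15 -> -10
Index 0 WAS the min and new value -10 > old min -15. Must rescan other elements to find the new min.
Needs rescan: yes

Answer: yes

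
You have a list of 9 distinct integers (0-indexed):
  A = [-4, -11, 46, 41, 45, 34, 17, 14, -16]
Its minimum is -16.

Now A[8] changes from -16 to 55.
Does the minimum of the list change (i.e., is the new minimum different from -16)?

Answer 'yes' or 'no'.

Old min = -16
Change: A[8] -16 -> 55
Changed element was the min; new min must be rechecked.
New min = -11; changed? yes

Answer: yes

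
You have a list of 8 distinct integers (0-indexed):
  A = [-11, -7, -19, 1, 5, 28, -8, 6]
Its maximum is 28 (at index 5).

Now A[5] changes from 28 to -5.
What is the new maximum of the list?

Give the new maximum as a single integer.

Answer: 6

Derivation:
Old max = 28 (at index 5)
Change: A[5] 28 -> -5
Changed element WAS the max -> may need rescan.
  Max of remaining elements: 6
  New max = max(-5, 6) = 6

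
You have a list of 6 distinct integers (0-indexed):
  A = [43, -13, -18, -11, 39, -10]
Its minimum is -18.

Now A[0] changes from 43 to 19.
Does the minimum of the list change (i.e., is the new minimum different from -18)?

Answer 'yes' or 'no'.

Answer: no

Derivation:
Old min = -18
Change: A[0] 43 -> 19
Changed element was NOT the min; min changes only if 19 < -18.
New min = -18; changed? no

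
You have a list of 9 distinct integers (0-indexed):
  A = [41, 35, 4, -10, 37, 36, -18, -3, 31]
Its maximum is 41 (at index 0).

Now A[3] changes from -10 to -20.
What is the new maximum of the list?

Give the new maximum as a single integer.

Old max = 41 (at index 0)
Change: A[3] -10 -> -20
Changed element was NOT the old max.
  New max = max(old_max, new_val) = max(41, -20) = 41

Answer: 41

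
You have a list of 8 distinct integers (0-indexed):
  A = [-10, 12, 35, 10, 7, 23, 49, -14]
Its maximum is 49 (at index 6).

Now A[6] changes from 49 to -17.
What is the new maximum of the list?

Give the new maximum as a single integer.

Old max = 49 (at index 6)
Change: A[6] 49 -> -17
Changed element WAS the max -> may need rescan.
  Max of remaining elements: 35
  New max = max(-17, 35) = 35

Answer: 35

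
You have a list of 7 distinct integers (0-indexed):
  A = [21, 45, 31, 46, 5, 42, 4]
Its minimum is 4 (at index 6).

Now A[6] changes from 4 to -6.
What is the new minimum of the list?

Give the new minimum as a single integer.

Answer: -6

Derivation:
Old min = 4 (at index 6)
Change: A[6] 4 -> -6
Changed element WAS the min. Need to check: is -6 still <= all others?
  Min of remaining elements: 5
  New min = min(-6, 5) = -6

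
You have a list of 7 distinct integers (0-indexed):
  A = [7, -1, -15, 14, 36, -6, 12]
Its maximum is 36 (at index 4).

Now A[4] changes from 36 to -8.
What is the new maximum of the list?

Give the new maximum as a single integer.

Answer: 14

Derivation:
Old max = 36 (at index 4)
Change: A[4] 36 -> -8
Changed element WAS the max -> may need rescan.
  Max of remaining elements: 14
  New max = max(-8, 14) = 14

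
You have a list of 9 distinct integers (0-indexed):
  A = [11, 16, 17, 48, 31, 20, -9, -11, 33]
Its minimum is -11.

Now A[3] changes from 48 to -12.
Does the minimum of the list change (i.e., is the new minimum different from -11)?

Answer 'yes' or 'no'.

Old min = -11
Change: A[3] 48 -> -12
Changed element was NOT the min; min changes only if -12 < -11.
New min = -12; changed? yes

Answer: yes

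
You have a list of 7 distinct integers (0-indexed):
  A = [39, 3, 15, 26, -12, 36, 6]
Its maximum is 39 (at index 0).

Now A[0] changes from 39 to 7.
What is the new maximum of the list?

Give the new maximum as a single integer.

Answer: 36

Derivation:
Old max = 39 (at index 0)
Change: A[0] 39 -> 7
Changed element WAS the max -> may need rescan.
  Max of remaining elements: 36
  New max = max(7, 36) = 36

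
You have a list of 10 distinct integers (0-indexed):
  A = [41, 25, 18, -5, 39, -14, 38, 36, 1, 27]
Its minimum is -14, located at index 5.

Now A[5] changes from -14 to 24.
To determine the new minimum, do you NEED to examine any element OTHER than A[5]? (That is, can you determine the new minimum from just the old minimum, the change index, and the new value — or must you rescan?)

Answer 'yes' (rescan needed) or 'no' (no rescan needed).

Answer: yes

Derivation:
Old min = -14 at index 5
Change at index 5: -14 -> 24
Index 5 WAS the min and new value 24 > old min -14. Must rescan other elements to find the new min.
Needs rescan: yes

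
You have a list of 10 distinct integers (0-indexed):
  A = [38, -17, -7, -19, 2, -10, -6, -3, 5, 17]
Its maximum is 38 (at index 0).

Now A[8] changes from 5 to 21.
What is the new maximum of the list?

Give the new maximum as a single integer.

Old max = 38 (at index 0)
Change: A[8] 5 -> 21
Changed element was NOT the old max.
  New max = max(old_max, new_val) = max(38, 21) = 38

Answer: 38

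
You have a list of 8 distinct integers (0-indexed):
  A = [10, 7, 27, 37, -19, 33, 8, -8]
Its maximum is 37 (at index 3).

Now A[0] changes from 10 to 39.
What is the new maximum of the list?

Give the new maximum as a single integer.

Old max = 37 (at index 3)
Change: A[0] 10 -> 39
Changed element was NOT the old max.
  New max = max(old_max, new_val) = max(37, 39) = 39

Answer: 39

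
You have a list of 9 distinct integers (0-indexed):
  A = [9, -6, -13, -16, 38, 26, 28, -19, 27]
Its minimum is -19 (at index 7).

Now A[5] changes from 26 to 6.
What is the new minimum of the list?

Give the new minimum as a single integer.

Answer: -19

Derivation:
Old min = -19 (at index 7)
Change: A[5] 26 -> 6
Changed element was NOT the old min.
  New min = min(old_min, new_val) = min(-19, 6) = -19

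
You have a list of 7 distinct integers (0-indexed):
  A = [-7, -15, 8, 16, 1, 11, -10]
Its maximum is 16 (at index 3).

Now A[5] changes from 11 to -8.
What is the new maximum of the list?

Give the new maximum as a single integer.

Answer: 16

Derivation:
Old max = 16 (at index 3)
Change: A[5] 11 -> -8
Changed element was NOT the old max.
  New max = max(old_max, new_val) = max(16, -8) = 16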